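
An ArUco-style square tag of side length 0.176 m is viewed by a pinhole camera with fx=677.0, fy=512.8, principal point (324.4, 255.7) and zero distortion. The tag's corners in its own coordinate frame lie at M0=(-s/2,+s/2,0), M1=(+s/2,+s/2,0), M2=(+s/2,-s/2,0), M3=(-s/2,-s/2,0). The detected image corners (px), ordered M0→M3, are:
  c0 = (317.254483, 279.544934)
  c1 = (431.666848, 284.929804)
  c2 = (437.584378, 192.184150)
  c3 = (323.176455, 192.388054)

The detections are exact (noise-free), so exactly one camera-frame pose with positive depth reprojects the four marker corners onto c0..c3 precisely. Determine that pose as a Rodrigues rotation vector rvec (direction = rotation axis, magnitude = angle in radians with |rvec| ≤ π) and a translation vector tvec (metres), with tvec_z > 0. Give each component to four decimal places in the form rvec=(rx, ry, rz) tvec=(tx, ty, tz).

rvec=(-0.0276, 0.3605, 0.0474) tvec=(0.0759, -0.0363, 1.0022)

Intrinsics K: fx=677.0, fy=512.8, cx=324.4, cy=255.7
Marker side s = 0.176 m; corners in marker frame (Z=0):
  M0 = (-0.0880, +0.0880, 0)
  M1 = (+0.0880, +0.0880, 0)
  M2 = (+0.0880, -0.0880, 0)
  M3 = (-0.0880, -0.0880, 0)
Detected image corners:
  c0 = (317.254483, 279.544934) px
  c1 = (431.666848, 284.929804) px
  c2 = (437.584378, 192.184150) px
  c3 = (323.176455, 192.388054) px
Planar DLT: solve 8×8 A·h = b for H (H[2,2]=1):
  H  [+517.02208 -40.60205 +375.65092]
  H  [-68.93863 +506.21470 +237.14850]
  H  [-0.35249 -0.01846 +1.00000]
B = K⁻¹H; ‖b₁‖=0.997844, ‖b₂‖=0.997844; λ = 2/(‖b₁‖+‖b₂‖) = 1.002161, sign → tz>0 ⇒ λ=+1.002161
r₁ = λ·B[:,0] = (+0.93461,+0.04142,-0.35325); r₂ = λ·B[:,1] = (-0.05124,+0.99852,-0.01850)
r₃ = r₁×r₂ = (+0.35196,+0.03539,+0.93535); SVD([r₁ r₂ r₃]) → R = UVᵀ:
  R  [+0.93461 -0.05124 +0.35196]
  R  [+0.04142 +0.99852 +0.03539]
  R  [-0.35325 -0.01850 +0.93535]
t = (+0.07587, -0.03626, +1.00216) m
tr R = 2.868475; θ = arccos((tr R − 1)/2) = 0.364682 rad = 20.895°
axis k = ((R−Rᵀ)₃₂, (R−Rᵀ)₁₃, (R−Rᵀ)₂₁) / (2 sinθ) = (-0.075547, +0.988646, +0.129895)
rvec = θ·k = (-0.027551, +0.360541, +0.047370)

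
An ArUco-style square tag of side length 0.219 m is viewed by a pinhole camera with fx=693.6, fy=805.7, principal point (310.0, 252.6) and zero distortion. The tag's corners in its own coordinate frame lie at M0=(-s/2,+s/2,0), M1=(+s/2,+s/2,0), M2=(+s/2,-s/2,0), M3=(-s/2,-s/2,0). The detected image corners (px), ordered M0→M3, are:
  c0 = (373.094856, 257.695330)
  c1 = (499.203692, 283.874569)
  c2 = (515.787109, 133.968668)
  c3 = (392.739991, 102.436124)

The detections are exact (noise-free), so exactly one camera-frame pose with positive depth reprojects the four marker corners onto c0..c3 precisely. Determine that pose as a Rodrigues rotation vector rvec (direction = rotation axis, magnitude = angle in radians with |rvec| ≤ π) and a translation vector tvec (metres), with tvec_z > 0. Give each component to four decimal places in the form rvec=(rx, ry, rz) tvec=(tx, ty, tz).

rvec=(-0.0818, -0.2087, 0.1641) tvec=(0.2222, -0.0821, 1.1293)

Intrinsics K: fx=693.6, fy=805.7, cx=310.0, cy=252.6
Marker side s = 0.219 m; corners in marker frame (Z=0):
  M0 = (-0.1095, +0.1095, 0)
  M1 = (+0.1095, +0.1095, 0)
  M2 = (+0.1095, -0.1095, 0)
  M3 = (-0.1095, -0.1095, 0)
Detected image corners:
  c0 = (373.094856, 257.695330) px
  c1 = (499.203692, 283.874569) px
  c2 = (515.787109, 133.968668) px
  c3 = (392.739991, 102.436124) px
Planar DLT: solve 8×8 A·h = b for H (H[2,2]=1):
  H  [+647.39375 -121.11019 +446.49658]
  H  [+166.21994 +679.65463 +194.04962]
  H  [+0.17657 -0.08655 +1.00000]
B = K⁻¹H; ‖b₁‖=0.885478, ‖b₂‖=0.885478; λ = 2/(‖b₁‖+‖b₂‖) = 1.129333, sign → tz>0 ⇒ λ=+1.129333
r₁ = λ·B[:,0] = (+0.96497,+0.17047,+0.19941); r₂ = λ·B[:,1] = (-0.15351,+0.98330,-0.09774)
r₃ = r₁×r₂ = (-0.21274,+0.06371,+0.97503); SVD([r₁ r₂ r₃]) → R = UVᵀ:
  R  [+0.96497 -0.15351 -0.21274]
  R  [+0.17047 +0.98330 +0.06371]
  R  [+0.19941 -0.09774 +0.97503]
t = (+0.22225, -0.08207, +1.12933) m
tr R = 2.923306; θ = arccos((tr R − 1)/2) = 0.277829 rad = 15.918°
axis k = ((R−Rᵀ)₃₂, (R−Rᵀ)₁₃, (R−Rᵀ)₂₁) / (2 sinθ) = (-0.294326, -0.751358, +0.590622)
rvec = θ·k = (-0.081772, -0.208749, +0.164092)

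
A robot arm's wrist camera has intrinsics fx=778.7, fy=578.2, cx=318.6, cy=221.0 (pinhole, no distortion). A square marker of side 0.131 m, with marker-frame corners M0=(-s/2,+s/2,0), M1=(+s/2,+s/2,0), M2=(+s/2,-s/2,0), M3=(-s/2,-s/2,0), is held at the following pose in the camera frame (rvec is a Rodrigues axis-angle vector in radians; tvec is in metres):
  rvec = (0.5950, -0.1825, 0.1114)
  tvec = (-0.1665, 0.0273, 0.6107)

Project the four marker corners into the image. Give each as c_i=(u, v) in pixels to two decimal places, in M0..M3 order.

c0=(22.46, 292.05) c1=(185.57, 295.12) c2=(196.55, 198.18) c3=(13.17, 190.14)

Intrinsics K: fx=778.7, fy=578.2, cx=318.6, cy=221.0
Marker side s = 0.131 m; corners in marker frame (Z=0):
  M0 = (-0.0655, +0.0655, 0)
  M1 = (+0.0655, +0.0655, 0)
  M2 = (+0.0655, -0.0655, 0)
  M3 = (-0.0655, -0.0655, 0)
rvec = (0.5950, -0.1825, 0.1114), |rvec| = θ = 0.63225 rad = 36.225°
Rodrigues: sinθ=0.59096, 1−cosθ=0.19330; R = I + sinθ·[k]× + (1−cosθ)·[k]×²:
    [+0.97789 -0.15663 -0.13853]
    [+0.05162 +0.82281 -0.56597]
    [+0.20263 +0.54631 +0.81270]
t = (-0.1665, 0.0273, 0.6107) m
M0: Pc = R·M0+t = (-0.24081, +0.07781, +0.63321); u = 778.7·(-0.24081)/0.63321 + 318.6 = 22.4586, v = 578.2·(+0.07781)/0.63321 + 221.0 = 292.0528
M1: Pc = R·M1+t = (-0.11271, +0.08457, +0.65976); u = 778.7·(-0.11271)/0.65976 + 318.6 = 185.5730, v = 578.2·(+0.08457)/0.65976 + 221.0 = 295.1199
M2: Pc = R·M2+t = (-0.09219, -0.02321, +0.58819); u = 778.7·(-0.09219)/0.58819 + 318.6 = 196.5522, v = 578.2·(-0.02321)/0.58819 + 221.0 = 198.1813
M3: Pc = R·M3+t = (-0.22029, -0.02997, +0.56164); u = 778.7·(-0.22029)/0.56164 + 318.6 = 13.1721, v = 578.2·(-0.02997)/0.56164 + 221.0 = 190.1418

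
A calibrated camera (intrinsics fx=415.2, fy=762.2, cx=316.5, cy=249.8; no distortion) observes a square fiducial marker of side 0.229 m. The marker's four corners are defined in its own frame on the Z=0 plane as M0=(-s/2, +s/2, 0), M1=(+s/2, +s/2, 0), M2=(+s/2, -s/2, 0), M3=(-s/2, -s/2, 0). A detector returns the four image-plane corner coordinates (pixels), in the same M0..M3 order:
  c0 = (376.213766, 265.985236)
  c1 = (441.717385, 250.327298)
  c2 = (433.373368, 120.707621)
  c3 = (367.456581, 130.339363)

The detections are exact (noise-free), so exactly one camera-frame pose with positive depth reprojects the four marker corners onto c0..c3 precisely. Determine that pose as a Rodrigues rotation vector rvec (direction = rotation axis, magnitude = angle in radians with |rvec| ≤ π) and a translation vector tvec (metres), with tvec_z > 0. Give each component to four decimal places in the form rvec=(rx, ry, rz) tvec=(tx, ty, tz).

rvec=(-0.0134, -0.2625, -0.1179) tvec=(0.2801, -0.0997, 1.3077)

Intrinsics K: fx=415.2, fy=762.2, cx=316.5, cy=249.8
Marker side s = 0.229 m; corners in marker frame (Z=0):
  M0 = (-0.1145, +0.1145, 0)
  M1 = (+0.1145, +0.1145, 0)
  M2 = (+0.1145, -0.1145, 0)
  M3 = (-0.1145, -0.1145, 0)
Detected image corners:
  c0 = (376.213766, 265.985236) px
  c1 = (441.717385, 250.327298) px
  c2 = (433.373368, 120.707621) px
  c3 = (367.456581, 130.339363) px
Planar DLT: solve 8×8 A·h = b for H (H[2,2]=1):
  H  [+367.29980 +37.97370 +405.43804]
  H  [-17.12810 +579.19394 +191.70843]
  H  [+0.19856 +0.00162 +1.00000]
B = K⁻¹H; ‖b₁‖=0.764710, ‖b₂‖=0.764710; λ = 2/(‖b₁‖+‖b₂‖) = 1.307686, sign → tz>0 ⇒ λ=+1.307686
r₁ = λ·B[:,0] = (+0.95889,-0.11448,+0.25966); r₂ = λ·B[:,1] = (+0.11799,+0.99301,+0.00212)
r₃ = r₁×r₂ = (-0.25808,+0.02860,+0.96570); SVD([r₁ r₂ r₃]) → R = UVᵀ:
  R  [+0.95889 +0.11799 -0.25808]
  R  [-0.11448 +0.99301 +0.02860]
  R  [+0.25966 +0.00212 +0.96570]
t = (+0.28011, -0.09967, +1.30769) m
tr R = 2.917603; θ = arccos((tr R − 1)/2) = 0.288043 rad = 16.504°
axis k = ((R−Rᵀ)₃₂, (R−Rᵀ)₁₃, (R−Rᵀ)₂₁) / (2 sinθ) = (-0.046620, -0.911268, -0.409167)
rvec = θ·k = (-0.013429, -0.262485, -0.117858)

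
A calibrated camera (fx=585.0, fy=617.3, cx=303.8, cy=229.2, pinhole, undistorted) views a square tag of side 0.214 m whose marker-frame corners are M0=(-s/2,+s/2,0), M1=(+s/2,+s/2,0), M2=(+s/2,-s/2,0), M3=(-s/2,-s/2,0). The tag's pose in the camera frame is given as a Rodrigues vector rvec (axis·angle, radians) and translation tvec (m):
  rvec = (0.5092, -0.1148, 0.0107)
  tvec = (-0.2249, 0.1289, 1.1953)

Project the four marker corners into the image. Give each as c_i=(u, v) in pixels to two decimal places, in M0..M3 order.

Intrinsics K: fx=585.0, fy=617.3, cx=303.8, cy=229.2
Marker side s = 0.214 m; corners in marker frame (Z=0):
  M0 = (-0.1070, +0.1070, 0)
  M1 = (+0.1070, +0.1070, 0)
  M2 = (+0.1070, -0.1070, 0)
  M3 = (-0.1070, -0.1070, 0)
rvec = (0.5092, -0.1148, 0.0107), |rvec| = θ = 0.52209 rad = 29.914°
Rodrigues: sinθ=0.49869, 1−cosθ=0.13322; R = I + sinθ·[k]× + (1−cosθ)·[k]×²:
    [+0.99350 -0.03879 -0.10699]
    [-0.01835 +0.87322 -0.48698]
    [+0.11232 +0.48578 +0.86683]
t = (-0.2249, 0.1289, 1.1953) m
M0: Pc = R·M0+t = (-0.33536, +0.22430, +1.23526); u = 585.0·(-0.33536)/1.23526 + 303.8 = 144.9809, v = 617.3·(+0.22430)/1.23526 + 229.2 = 341.2890
M1: Pc = R·M1+t = (-0.12275, +0.22037, +1.25930); u = 585.0·(-0.12275)/1.25930 + 303.8 = 246.7790, v = 617.3·(+0.22037)/1.25930 + 229.2 = 337.2247
M2: Pc = R·M2+t = (-0.11444, +0.03350, +1.15534); u = 585.0·(-0.11444)/1.15534 + 303.8 = 245.8516, v = 617.3·(+0.03350)/1.15534 + 229.2 = 247.1002
M3: Pc = R·M3+t = (-0.32705, +0.03743, +1.13130); u = 585.0·(-0.32705)/1.13130 + 303.8 = 134.6794, v = 617.3·(+0.03743)/1.13130 + 229.2 = 249.6232

c0=(144.98, 341.29) c1=(246.78, 337.22) c2=(245.85, 247.10) c3=(134.68, 249.62)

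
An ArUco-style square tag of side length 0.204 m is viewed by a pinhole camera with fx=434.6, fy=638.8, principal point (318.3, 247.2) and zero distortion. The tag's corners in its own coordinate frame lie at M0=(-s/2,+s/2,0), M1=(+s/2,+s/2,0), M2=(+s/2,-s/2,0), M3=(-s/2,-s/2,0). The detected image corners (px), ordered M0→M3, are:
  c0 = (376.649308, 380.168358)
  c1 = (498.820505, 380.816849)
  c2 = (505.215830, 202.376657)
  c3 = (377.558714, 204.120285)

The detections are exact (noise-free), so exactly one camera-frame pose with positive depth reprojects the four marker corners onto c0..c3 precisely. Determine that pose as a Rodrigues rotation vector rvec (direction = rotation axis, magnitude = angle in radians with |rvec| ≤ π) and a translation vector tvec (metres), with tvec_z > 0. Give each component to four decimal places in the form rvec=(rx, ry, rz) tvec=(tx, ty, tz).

rvec=(0.1542, 0.0465, -0.0098) tvec=(0.1998, 0.0524, 0.7186)

Intrinsics K: fx=434.6, fy=638.8, cx=318.3, cy=247.2
Marker side s = 0.204 m; corners in marker frame (Z=0):
  M0 = (-0.1020, +0.1020, 0)
  M1 = (+0.1020, +0.1020, 0)
  M2 = (+0.1020, -0.1020, 0)
  M3 = (-0.1020, -0.1020, 0)
Detected image corners:
  c0 = (376.649308, 380.168358) px
  c1 = (498.820505, 380.816849) px
  c2 = (505.215830, 202.376657) px
  c3 = (377.558714, 204.120285) px
Planar DLT: solve 8×8 A·h = b for H (H[2,2]=1):
  H  [+583.24104 +75.97382 +439.10408]
  H  [-21.67367 +931.08010 +293.80109]
  H  [-0.06550 +0.21337 +1.00000]
B = K⁻¹H; ‖b₁‖=1.391558, ‖b₂‖=1.391558; λ = 2/(‖b₁‖+‖b₂‖) = 0.718619, sign → tz>0 ⇒ λ=+0.718619
r₁ = λ·B[:,0] = (+0.99887,-0.00617,-0.04707); r₂ = λ·B[:,1] = (+0.01333,+0.98809,+0.15333)
r₃ = r₁×r₂ = (+0.04556,-0.15378,+0.98705); SVD([r₁ r₂ r₃]) → R = UVᵀ:
  R  [+0.99887 +0.01333 +0.04556]
  R  [-0.00617 +0.98809 -0.15378]
  R  [-0.04707 +0.15333 +0.98705]
t = (+0.19975, +0.05242, +0.71862) m
tr R = 2.974011; θ = arccos((tr R − 1)/2) = 0.161385 rad = 9.247°
axis k = ((R−Rᵀ)₃₂, (R−Rᵀ)₁₃, (R−Rᵀ)₂₁) / (2 sinθ) = (+0.955636, +0.288236, -0.060657)
rvec = θ·k = (+0.154225, +0.046517, -0.009789)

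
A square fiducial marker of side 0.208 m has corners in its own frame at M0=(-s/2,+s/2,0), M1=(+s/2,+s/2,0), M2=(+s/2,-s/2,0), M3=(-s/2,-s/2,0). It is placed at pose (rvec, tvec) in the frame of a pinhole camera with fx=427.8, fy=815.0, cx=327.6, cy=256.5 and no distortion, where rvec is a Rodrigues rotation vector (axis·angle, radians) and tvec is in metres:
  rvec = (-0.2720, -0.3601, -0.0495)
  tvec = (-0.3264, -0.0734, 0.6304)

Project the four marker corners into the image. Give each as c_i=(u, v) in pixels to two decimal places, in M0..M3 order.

c0=(15.55, 294.81) c1=(181.29, 290.49) c2=(180.12, 52.70) c3=(28.37, 28.38)

Intrinsics K: fx=427.8, fy=815.0, cx=327.6, cy=256.5
Marker side s = 0.208 m; corners in marker frame (Z=0):
  M0 = (-0.1040, +0.1040, 0)
  M1 = (+0.1040, +0.1040, 0)
  M2 = (+0.1040, -0.1040, 0)
  M3 = (-0.1040, -0.1040, 0)
rvec = (-0.2720, -0.3601, -0.0495), |rvec| = θ = 0.45399 rad = 26.012°
Rodrigues: sinθ=0.43855, 1−cosθ=0.10130; R = I + sinθ·[k]× + (1−cosθ)·[k]×²:
    [+0.93507 +0.09596 -0.34124]
    [+0.00032 +0.96243 +0.27151]
    [+0.35447 -0.25399 +0.89991]
t = (-0.3264, -0.0734, 0.6304) m
M0: Pc = R·M0+t = (-0.41367, +0.02666, +0.56712); u = 427.8·(-0.41367)/0.56712 + 327.6 = 15.5548, v = 815.0·(+0.02666)/0.56712 + 256.5 = 294.8125
M1: Pc = R·M1+t = (-0.21917, +0.02673, +0.64085); u = 427.8·(-0.21917)/0.64085 + 327.6 = 181.2904, v = 815.0·(+0.02673)/0.64085 + 256.5 = 290.4895
M2: Pc = R·M2+t = (-0.23913, -0.17346, +0.69368); u = 427.8·(-0.23913)/0.69368 + 327.6 = 180.1245, v = 815.0·(-0.17346)/0.69368 + 256.5 = 52.7034
M3: Pc = R·M3+t = (-0.43363, -0.17353, +0.61995); u = 427.8·(-0.43363)/0.61995 + 327.6 = 28.3737, v = 815.0·(-0.17353)/0.61995 + 256.5 = 28.3780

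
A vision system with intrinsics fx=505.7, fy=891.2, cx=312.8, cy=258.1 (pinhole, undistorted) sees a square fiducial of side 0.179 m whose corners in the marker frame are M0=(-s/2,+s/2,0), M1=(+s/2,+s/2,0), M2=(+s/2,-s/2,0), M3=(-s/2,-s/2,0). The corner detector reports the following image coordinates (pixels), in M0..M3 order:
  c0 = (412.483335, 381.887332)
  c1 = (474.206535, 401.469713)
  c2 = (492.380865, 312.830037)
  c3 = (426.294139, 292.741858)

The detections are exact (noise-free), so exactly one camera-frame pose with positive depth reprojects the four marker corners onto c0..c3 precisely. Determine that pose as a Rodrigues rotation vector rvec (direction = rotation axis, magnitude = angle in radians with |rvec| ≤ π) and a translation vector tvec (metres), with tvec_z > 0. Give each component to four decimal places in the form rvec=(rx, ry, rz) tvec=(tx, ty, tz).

rvec=(0.5458, 0.1171, 0.1464) tvec=(0.3884, 0.1445, 1.4217)

Intrinsics K: fx=505.7, fy=891.2, cx=312.8, cy=258.1
Marker side s = 0.179 m; corners in marker frame (Z=0):
  M0 = (-0.0895, +0.0895, 0)
  M1 = (+0.0895, +0.0895, 0)
  M2 = (+0.0895, -0.0895, 0)
  M3 = (-0.0895, -0.0895, 0)
Detected image corners:
  c0 = (412.483335, 381.887332) px
  c1 = (474.206535, 401.469713) px
  c2 = (492.380865, 312.830037) px
  c3 = (426.294139, 292.741858) px
Planar DLT: solve 8×8 A·h = b for H (H[2,2]=1):
  H  [+333.81136 +77.17500 +450.93282]
  H  [+93.22626 +624.67929 +348.65455]
  H  [-0.05051 +0.36882 +1.00000]
B = K⁻¹H; ‖b₁‖=0.703363, ‖b₂‖=0.703363; λ = 2/(‖b₁‖+‖b₂‖) = 1.421740, sign → tz>0 ⇒ λ=+1.421740
r₁ = λ·B[:,0] = (+0.98291,+0.16952,-0.07181); r₂ = λ·B[:,1] = (-0.10737,+0.84470,+0.52437)
r₃ = r₁×r₂ = (+0.14955,-0.50769,+0.84846); SVD([r₁ r₂ r₃]) → R = UVᵀ:
  R  [+0.98291 -0.10737 +0.14955]
  R  [+0.16952 +0.84470 -0.50769]
  R  [-0.07181 +0.52437 +0.84846]
t = (+0.38835, +0.14446, +1.42174) m
tr R = 2.676061; θ = arccos((tr R − 1)/2) = 0.577133 rad = 33.067°
axis k = ((R−Rᵀ)₃₂, (R−Rᵀ)₁₃, (R−Rᵀ)₂₁) / (2 sinθ) = (+0.945762, +0.202854, +0.253743)
rvec = θ·k = (+0.545830, +0.117074, +0.146444)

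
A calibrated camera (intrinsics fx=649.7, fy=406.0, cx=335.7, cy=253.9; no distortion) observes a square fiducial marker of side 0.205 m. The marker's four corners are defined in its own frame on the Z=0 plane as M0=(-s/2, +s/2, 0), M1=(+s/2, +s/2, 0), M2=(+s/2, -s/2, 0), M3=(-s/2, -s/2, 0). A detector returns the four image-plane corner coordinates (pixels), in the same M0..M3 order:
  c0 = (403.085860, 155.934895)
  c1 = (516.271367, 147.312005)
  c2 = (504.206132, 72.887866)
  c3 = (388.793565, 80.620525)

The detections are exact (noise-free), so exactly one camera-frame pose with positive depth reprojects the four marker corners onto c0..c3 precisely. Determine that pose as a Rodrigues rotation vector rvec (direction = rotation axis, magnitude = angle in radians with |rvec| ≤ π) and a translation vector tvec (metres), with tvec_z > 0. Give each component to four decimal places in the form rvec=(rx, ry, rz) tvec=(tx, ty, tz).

Intrinsics K: fx=649.7, fy=406.0, cx=335.7, cy=253.9
Marker side s = 0.205 m; corners in marker frame (Z=0):
  M0 = (-0.1025, +0.1025, 0)
  M1 = (+0.1025, +0.1025, 0)
  M2 = (+0.1025, -0.1025, 0)
  M3 = (-0.1025, -0.1025, 0)
Detected image corners:
  c0 = (403.085860, 155.934895) px
  c1 = (516.271367, 147.312005) px
  c2 = (504.206132, 72.887866) px
  c3 = (388.793565, 80.620525) px
Planar DLT: solve 8×8 A·h = b for H (H[2,2]=1):
  H  [+588.10638 +103.78549 +453.54377]
  H  [-32.19944 +375.16493 +114.49534]
  H  [+0.06753 +0.08726 +1.00000]
B = K⁻¹H; ‖b₁‖=0.881340, ‖b₂‖=0.881340; λ = 2/(‖b₁‖+‖b₂‖) = 1.134637, sign → tz>0 ⇒ λ=+1.134637
r₁ = λ·B[:,0] = (+0.98748,-0.13791,+0.07663); r₂ = λ·B[:,1] = (+0.13009,+0.98655,+0.09901)
r₃ = r₁×r₂ = (-0.08925,-0.08780,+0.99213); SVD([r₁ r₂ r₃]) → R = UVᵀ:
  R  [+0.98748 +0.13009 -0.08925]
  R  [-0.13791 +0.98655 -0.08780]
  R  [+0.07663 +0.09901 +0.99213]
t = (+0.20580, -0.38959, +1.13464) m
tr R = 2.966155; θ = arccos((tr R − 1)/2) = 0.184231 rad = 10.556°
axis k = ((R−Rᵀ)₃₂, (R−Rᵀ)₁₃, (R−Rᵀ)₂₁) / (2 sinθ) = (+0.509872, -0.452738, -0.731478)
rvec = θ·k = (+0.093934, -0.083408, -0.134761)

rvec=(0.0939, -0.0834, -0.1348) tvec=(0.2058, -0.3896, 1.1346)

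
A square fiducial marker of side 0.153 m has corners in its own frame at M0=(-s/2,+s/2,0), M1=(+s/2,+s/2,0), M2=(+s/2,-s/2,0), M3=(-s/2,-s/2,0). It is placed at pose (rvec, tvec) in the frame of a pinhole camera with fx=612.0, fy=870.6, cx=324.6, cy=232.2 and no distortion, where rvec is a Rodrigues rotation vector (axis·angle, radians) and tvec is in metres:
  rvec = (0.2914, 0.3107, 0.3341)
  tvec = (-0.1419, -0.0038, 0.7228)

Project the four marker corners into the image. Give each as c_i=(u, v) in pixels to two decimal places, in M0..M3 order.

c0=(139.79, 274.95) c1=(245.58, 343.36) c2=(277.51, 174.15) c3=(162.63, 109.91)

Intrinsics K: fx=612.0, fy=870.6, cx=324.6, cy=232.2
Marker side s = 0.153 m; corners in marker frame (Z=0):
  M0 = (-0.0765, +0.0765, 0)
  M1 = (+0.0765, +0.0765, 0)
  M2 = (+0.0765, -0.0765, 0)
  M3 = (-0.0765, -0.0765, 0)
rvec = (0.2914, 0.3107, 0.3341), |rvec| = θ = 0.54136 rad = 31.018°
Rodrigues: sinθ=0.51530, 1−cosθ=0.14299; R = I + sinθ·[k]× + (1−cosθ)·[k]×²:
    [+0.89844 -0.27384 +0.34325]
    [+0.36219 +0.90411 -0.22673]
    [-0.24824 +0.32802 +0.91147]
t = (-0.1419, -0.0038, 0.7228) m
M0: Pc = R·M0+t = (-0.23158, +0.03766, +0.76688); u = 612.0·(-0.23158)/0.76688 + 324.6 = 139.7915, v = 870.6·(+0.03766)/0.76688 + 232.2 = 274.9493
M1: Pc = R·M1+t = (-0.09412, +0.09307, +0.72890); u = 612.0·(-0.09412)/0.72890 + 324.6 = 245.5764, v = 870.6·(+0.09307)/0.72890 + 232.2 = 343.3650
M2: Pc = R·M2+t = (-0.05222, -0.04526, +0.67872); u = 612.0·(-0.05222)/0.67872 + 324.6 = 277.5127, v = 870.6·(-0.04526)/0.67872 + 232.2 = 174.1487
M3: Pc = R·M3+t = (-0.18968, -0.10067, +0.71670); u = 612.0·(-0.18968)/0.71670 + 324.6 = 162.6277, v = 870.6·(-0.10067)/0.71670 + 232.2 = 109.9098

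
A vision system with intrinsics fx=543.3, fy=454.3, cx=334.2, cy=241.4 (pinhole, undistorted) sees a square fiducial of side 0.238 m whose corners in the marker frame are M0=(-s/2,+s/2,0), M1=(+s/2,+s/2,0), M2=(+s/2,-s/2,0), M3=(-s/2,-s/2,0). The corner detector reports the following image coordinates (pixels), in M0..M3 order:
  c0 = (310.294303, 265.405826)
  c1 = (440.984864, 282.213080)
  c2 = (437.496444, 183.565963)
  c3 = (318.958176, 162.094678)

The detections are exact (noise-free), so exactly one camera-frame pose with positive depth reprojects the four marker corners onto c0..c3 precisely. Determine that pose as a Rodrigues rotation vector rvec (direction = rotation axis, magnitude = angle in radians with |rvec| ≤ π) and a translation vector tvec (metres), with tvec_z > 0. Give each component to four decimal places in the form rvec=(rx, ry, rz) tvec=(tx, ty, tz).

rvec=(-0.3916, -0.2954, 0.1099) tvec=(0.0798, -0.0430, 0.9681)

Intrinsics K: fx=543.3, fy=454.3, cx=334.2, cy=241.4
Marker side s = 0.238 m; corners in marker frame (Z=0):
  M0 = (-0.1190, +0.1190, 0)
  M1 = (+0.1190, +0.1190, 0)
  M2 = (+0.1190, -0.1190, 0)
  M3 = (-0.1190, -0.1190, 0)
Detected image corners:
  c0 = (310.294303, 265.405826) px
  c1 = (440.984864, 282.213080) px
  c2 = (437.496444, 183.565963) px
  c3 = (318.958176, 162.094678) px
Planar DLT: solve 8×8 A·h = b for H (H[2,2]=1):
  H  [+624.38449 -162.37828 +379.00252]
  H  [+141.33294 +333.71759 +221.20003]
  H  [+0.27066 -0.40412 +1.00000]
B = K⁻¹H; ‖b₁‖=1.032977, ‖b₂‖=1.032977; λ = 2/(‖b₁‖+‖b₂‖) = 0.968076, sign → tz>0 ⇒ λ=+0.968076
r₁ = λ·B[:,0] = (+0.95138,+0.16194,+0.26202); r₂ = λ·B[:,1] = (-0.04868,+0.91901,-0.39122)
r₃ = r₁×r₂ = (-0.30416,+0.35945,+0.88221); SVD([r₁ r₂ r₃]) → R = UVᵀ:
  R  [+0.95138 -0.04868 -0.30416]
  R  [+0.16194 +0.91901 +0.35945]
  R  [+0.26202 -0.39122 +0.88221]
t = (+0.07983, -0.04304, +0.96808) m
tr R = 2.752592; θ = arccos((tr R − 1)/2) = 0.502677 rad = 28.801°
axis k = ((R−Rᵀ)₃₂, (R−Rᵀ)₁₃, (R−Rᵀ)₂₁) / (2 sinθ) = (-0.779068, -0.587599, +0.218587)
rvec = θ·k = (-0.391619, -0.295372, +0.109879)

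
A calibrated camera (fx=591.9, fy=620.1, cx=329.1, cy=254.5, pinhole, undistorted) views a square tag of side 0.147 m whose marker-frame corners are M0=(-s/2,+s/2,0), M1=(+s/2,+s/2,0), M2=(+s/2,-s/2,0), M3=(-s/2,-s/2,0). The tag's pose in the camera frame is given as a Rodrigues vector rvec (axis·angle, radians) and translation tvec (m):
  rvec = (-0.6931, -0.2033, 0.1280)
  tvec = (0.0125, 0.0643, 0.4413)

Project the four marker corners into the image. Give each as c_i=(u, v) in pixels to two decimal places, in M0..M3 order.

c0=(232.44, 427.27) c1=(446.68, 459.79) c2=(432.97, 281.56) c3=(260.61, 247.65)

Intrinsics K: fx=591.9, fy=620.1, cx=329.1, cy=254.5
Marker side s = 0.147 m; corners in marker frame (Z=0):
  M0 = (-0.0735, +0.0735, 0)
  M1 = (+0.0735, +0.0735, 0)
  M2 = (+0.0735, -0.0735, 0)
  M3 = (-0.0735, -0.0735, 0)
rvec = (-0.6931, -0.2033, 0.1280), |rvec| = θ = 0.73355 rad = 42.030°
Rodrigues: sinθ=0.66951, 1−cosθ=0.25720; R = I + sinθ·[k]× + (1−cosθ)·[k]×²:
    [+0.97241 -0.04947 -0.22796]
    [+0.18418 +0.76255 +0.62015]
    [+0.14315 -0.64503 +0.75063]
t = (0.0125, 0.0643, 0.4413) m
M0: Pc = R·M0+t = (-0.06261, +0.10681, +0.38337); u = 591.9·(-0.06261)/0.38337 + 329.1 = 232.4356, v = 620.1·(+0.10681)/0.38337 + 254.5 = 427.2667
M1: Pc = R·M1+t = (+0.08034, +0.13388, +0.40441); u = 591.9·(+0.08034)/0.40441 + 329.1 = 446.6804, v = 620.1·(+0.13388)/0.40441 + 254.5 = 459.7906
M2: Pc = R·M2+t = (+0.08761, +0.02179, +0.49923); u = 591.9·(+0.08761)/0.49923 + 329.1 = 432.9711, v = 620.1·(+0.02179)/0.49923 + 254.5 = 281.5646
M3: Pc = R·M3+t = (-0.05534, -0.00528, +0.47819); u = 591.9·(-0.05534)/0.47819 + 329.1 = 260.6053, v = 620.1·(-0.00528)/0.47819 + 254.5 = 247.6470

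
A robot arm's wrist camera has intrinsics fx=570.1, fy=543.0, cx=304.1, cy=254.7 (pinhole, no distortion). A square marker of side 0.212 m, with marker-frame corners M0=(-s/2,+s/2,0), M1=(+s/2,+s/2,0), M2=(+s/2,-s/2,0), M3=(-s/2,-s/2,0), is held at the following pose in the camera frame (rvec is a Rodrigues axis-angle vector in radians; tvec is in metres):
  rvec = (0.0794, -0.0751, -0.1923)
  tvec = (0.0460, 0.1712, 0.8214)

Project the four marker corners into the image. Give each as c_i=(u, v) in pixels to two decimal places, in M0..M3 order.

c0=(277.90, 449.53) c1=(419.57, 419.61) c2=(394.44, 285.81) c3=(249.12, 314.06)

Intrinsics K: fx=570.1, fy=543.0, cx=304.1, cy=254.7
Marker side s = 0.212 m; corners in marker frame (Z=0):
  M0 = (-0.1060, +0.1060, 0)
  M1 = (+0.1060, +0.1060, 0)
  M2 = (+0.1060, -0.1060, 0)
  M3 = (-0.1060, -0.1060, 0)
rvec = (0.0794, -0.0751, -0.1923), |rvec| = θ = 0.22119 rad = 12.673°
Rodrigues: sinθ=0.21939, 1−cosθ=0.02436; R = I + sinθ·[k]× + (1−cosθ)·[k]×²:
    [+0.97878 +0.18777 -0.08209]
    [-0.19371 +0.97845 -0.07156]
    [+0.06689 +0.08595 +0.99405]
t = (0.0460, 0.1712, 0.8214) m
M0: Pc = R·M0+t = (-0.03785, +0.29545, +0.82342); u = 570.1·(-0.03785)/0.82342 + 304.1 = 277.8963, v = 543.0·(+0.29545)/0.82342 + 254.7 = 449.5316
M1: Pc = R·M1+t = (+0.16965, +0.25438, +0.83760); u = 570.1·(+0.16965)/0.83760 + 304.1 = 419.5722, v = 543.0·(+0.25438)/0.83760 + 254.7 = 419.6113
M2: Pc = R·M2+t = (+0.12985, +0.04695, +0.81938); u = 570.1·(+0.12985)/0.81938 + 304.1 = 394.4438, v = 543.0·(+0.04695)/0.81938 + 254.7 = 285.8149
M3: Pc = R·M3+t = (-0.07765, +0.08802, +0.80520); u = 570.1·(-0.07765)/0.80520 + 304.1 = 249.1195, v = 543.0·(+0.08802)/0.80520 + 254.7 = 314.0560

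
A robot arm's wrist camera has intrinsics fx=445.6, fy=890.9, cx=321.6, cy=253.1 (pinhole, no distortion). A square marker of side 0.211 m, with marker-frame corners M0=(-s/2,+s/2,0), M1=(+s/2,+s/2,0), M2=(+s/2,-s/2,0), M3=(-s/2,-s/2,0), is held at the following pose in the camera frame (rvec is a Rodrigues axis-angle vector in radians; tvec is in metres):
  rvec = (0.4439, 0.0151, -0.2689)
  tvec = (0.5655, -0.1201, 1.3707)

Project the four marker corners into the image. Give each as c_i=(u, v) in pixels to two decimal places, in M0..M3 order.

Intrinsics K: fx=445.6, fy=890.9, cx=321.6, cy=253.1
Marker side s = 0.211 m; corners in marker frame (Z=0):
  M0 = (-0.1055, +0.1055, 0)
  M1 = (+0.1055, +0.1055, 0)
  M2 = (+0.1055, -0.1055, 0)
  M3 = (-0.1055, -0.1055, 0)
rvec = (0.4439, 0.0151, -0.2689), |rvec| = θ = 0.51921 rad = 29.749°
Rodrigues: sinθ=0.49620, 1−cosθ=0.13179; R = I + sinθ·[k]× + (1−cosθ)·[k]×²:
    [+0.96454 +0.26026 -0.04392]
    [-0.25370 +0.86832 -0.42621]
    [-0.07278 +0.42224 +0.90356]
t = (0.5655, -0.1201, 1.3707) m
M0: Pc = R·M0+t = (+0.49120, -0.00173, +1.42292); u = 445.6·(+0.49120)/1.42292 + 321.6 = 475.4225, v = 890.9·(-0.00173)/1.42292 + 253.1 = 252.0191
M1: Pc = R·M1+t = (+0.69472, -0.05526, +1.40757); u = 445.6·(+0.69472)/1.40757 + 321.6 = 541.5294, v = 890.9·(-0.05526)/1.40757 + 253.1 = 218.1254
M2: Pc = R·M2+t = (+0.63980, -0.23847, +1.31848); u = 445.6·(+0.63980)/1.31848 + 321.6 = 537.8314, v = 890.9·(-0.23847)/1.31848 + 253.1 = 91.9623
M3: Pc = R·M3+t = (+0.43628, -0.18494, +1.33383); u = 445.6·(+0.43628)/1.33383 + 321.6 = 467.3515, v = 890.9·(-0.18494)/1.33383 + 253.1 = 129.5725

c0=(475.42, 252.02) c1=(541.53, 218.13) c2=(537.83, 91.96) c3=(467.35, 129.57)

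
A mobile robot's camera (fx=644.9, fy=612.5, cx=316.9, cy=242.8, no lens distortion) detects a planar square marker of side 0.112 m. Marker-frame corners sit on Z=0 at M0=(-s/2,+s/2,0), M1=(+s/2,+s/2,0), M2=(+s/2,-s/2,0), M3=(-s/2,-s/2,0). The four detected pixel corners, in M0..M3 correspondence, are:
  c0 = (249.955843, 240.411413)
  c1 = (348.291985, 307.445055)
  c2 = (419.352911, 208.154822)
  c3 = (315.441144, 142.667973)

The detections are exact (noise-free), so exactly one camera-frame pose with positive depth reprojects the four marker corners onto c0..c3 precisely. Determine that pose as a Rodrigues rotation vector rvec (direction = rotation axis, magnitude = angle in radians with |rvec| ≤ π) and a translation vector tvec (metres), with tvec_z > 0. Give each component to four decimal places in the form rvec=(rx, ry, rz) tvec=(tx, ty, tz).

rvec=(0.0985, 0.2313, 0.5932) tvec=(0.0134, -0.0170, 0.5781)

Intrinsics K: fx=644.9, fy=612.5, cx=316.9, cy=242.8
Marker side s = 0.112 m; corners in marker frame (Z=0):
  M0 = (-0.0560, +0.0560, 0)
  M1 = (+0.0560, +0.0560, 0)
  M2 = (+0.0560, -0.0560, 0)
  M3 = (-0.0560, -0.0560, 0)
Detected image corners:
  c0 = (249.955843, 240.411413) px
  c1 = (348.291985, 307.445055) px
  c2 = (419.352911, 208.154822) px
  c3 = (315.441144, 142.667973) px
Planar DLT: solve 8×8 A·h = b for H (H[2,2]=1):
  H  [+794.49693 -517.99371 +331.81998]
  H  [+518.89649 +940.92915 +224.82284]
  H  [-0.32411 +0.27347 +1.00000]
B = K⁻¹H; ‖b₁‖=1.729885, ‖b₂‖=1.729885; λ = 2/(‖b₁‖+‖b₂‖) = 0.578073, sign → tz>0 ⇒ λ=+0.578073
r₁ = λ·B[:,0] = (+0.80424,+0.56400,-0.18736); r₂ = λ·B[:,1] = (-0.54200,+0.82538,+0.15808)
r₃ = r₁×r₂ = (+0.24380,-0.02559,+0.96949); SVD([r₁ r₂ r₃]) → R = UVᵀ:
  R  [+0.80424 -0.54200 +0.24380]
  R  [+0.56400 +0.82538 -0.02559]
  R  [-0.18736 +0.15808 +0.96949]
t = (+0.01337, -0.01697, +0.57807) m
tr R = 2.599100; θ = arccos((tr R − 1)/2) = 0.644250 rad = 36.913°
axis k = ((R−Rᵀ)₃₂, (R−Rᵀ)₁₃, (R−Rᵀ)₂₁) / (2 sinθ) = (+0.152907, +0.358946, +0.920748)
rvec = θ·k = (+0.098510, +0.231251, +0.593193)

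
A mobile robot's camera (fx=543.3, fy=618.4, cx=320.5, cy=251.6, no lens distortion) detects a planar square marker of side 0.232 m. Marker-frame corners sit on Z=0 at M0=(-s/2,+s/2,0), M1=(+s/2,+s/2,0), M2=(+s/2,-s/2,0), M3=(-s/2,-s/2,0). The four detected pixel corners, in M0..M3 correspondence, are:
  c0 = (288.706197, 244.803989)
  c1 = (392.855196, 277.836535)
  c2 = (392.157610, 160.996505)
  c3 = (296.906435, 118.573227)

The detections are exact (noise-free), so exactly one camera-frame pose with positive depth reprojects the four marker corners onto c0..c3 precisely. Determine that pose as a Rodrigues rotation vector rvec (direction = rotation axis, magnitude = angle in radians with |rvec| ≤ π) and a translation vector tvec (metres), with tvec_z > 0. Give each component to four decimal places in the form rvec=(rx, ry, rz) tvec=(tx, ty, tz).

rvec=(-0.3748, -0.5378, 0.1535) tvec=(0.0480, -0.0896, 1.0517)

Intrinsics K: fx=543.3, fy=618.4, cx=320.5, cy=251.6
Marker side s = 0.232 m; corners in marker frame (Z=0):
  M0 = (-0.1160, +0.1160, 0)
  M1 = (+0.1160, +0.1160, 0)
  M2 = (+0.1160, -0.1160, 0)
  M3 = (-0.1160, -0.1160, 0)
Detected image corners:
  c0 = (288.706197, 244.803989) px
  c1 = (392.855196, 277.836535) px
  c2 = (392.157610, 160.996505) px
  c3 = (296.906435, 118.573227) px
Planar DLT: solve 8×8 A·h = b for H (H[2,2]=1):
  H  [+582.17344 -141.22170 +345.32261]
  H  [+253.17923 +449.03569 +198.93821]
  H  [+0.44724 -0.36785 +1.00000]
B = K⁻¹H; ‖b₁‖=0.950875, ‖b₂‖=0.950875; λ = 2/(‖b₁‖+‖b₂‖) = 1.051663, sign → tz>0 ⇒ λ=+1.051663
r₁ = λ·B[:,0] = (+0.84945,+0.23920,+0.47035); r₂ = λ·B[:,1] = (-0.04515,+0.92103,-0.38686)
r₃ = r₁×r₂ = (-0.52574,+0.30738,+0.79317); SVD([r₁ r₂ r₃]) → R = UVᵀ:
  R  [+0.84945 -0.04515 -0.52574]
  R  [+0.23920 +0.92103 +0.30738]
  R  [+0.47035 -0.38686 +0.79317]
t = (+0.04805, -0.08956, +1.05166) m
tr R = 2.563648; θ = arccos((tr R − 1)/2) = 0.673210 rad = 38.572°
axis k = ((R−Rᵀ)₃₂, (R−Rᵀ)₁₃, (R−Rᵀ)₂₁) / (2 sinθ) = (-0.556725, -0.798788, +0.228026)
rvec = θ·k = (-0.374793, -0.537752, +0.153509)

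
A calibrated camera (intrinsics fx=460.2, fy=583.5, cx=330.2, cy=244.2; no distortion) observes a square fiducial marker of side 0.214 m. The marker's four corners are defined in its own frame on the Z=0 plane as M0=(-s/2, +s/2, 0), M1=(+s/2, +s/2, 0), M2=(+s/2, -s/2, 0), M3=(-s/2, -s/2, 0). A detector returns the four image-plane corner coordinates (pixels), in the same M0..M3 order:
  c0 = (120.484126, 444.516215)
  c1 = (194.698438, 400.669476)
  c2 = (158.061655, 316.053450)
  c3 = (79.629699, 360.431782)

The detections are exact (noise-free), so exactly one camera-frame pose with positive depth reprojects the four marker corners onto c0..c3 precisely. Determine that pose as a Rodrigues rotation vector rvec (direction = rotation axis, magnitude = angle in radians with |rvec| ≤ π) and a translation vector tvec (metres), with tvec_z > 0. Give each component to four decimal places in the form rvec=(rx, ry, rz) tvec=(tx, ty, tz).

rvec=(0.2433, -0.1572, -0.4071) tvec=(-0.5093, 0.2878, 1.2258)

Intrinsics K: fx=460.2, fy=583.5, cx=330.2, cy=244.2
Marker side s = 0.214 m; corners in marker frame (Z=0):
  M0 = (-0.1070, +0.1070, 0)
  M1 = (+0.1070, +0.1070, 0)
  M2 = (+0.1070, -0.1070, 0)
  M3 = (-0.1070, -0.1070, 0)
Detected image corners:
  c0 = (120.484126, 444.516215) px
  c1 = (194.698438, 400.669476) px
  c2 = (158.061655, 316.053450) px
  c3 = (79.629699, 360.431782) px
Planar DLT: solve 8×8 A·h = b for H (H[2,2]=1):
  H  [+367.95576 +210.80299 +139.00666]
  H  [-174.36189 +476.29050 +381.19496]
  H  [+0.08344 +0.21587 +1.00000]
B = K⁻¹H; ‖b₁‖=0.815770, ‖b₂‖=0.815770; λ = 2/(‖b₁‖+‖b₂‖) = 1.225836, sign → tz>0 ⇒ λ=+1.225836
r₁ = λ·B[:,0] = (+0.90673,-0.40911,+0.10229); r₂ = λ·B[:,1] = (+0.37165,+0.88986,+0.26462)
r₃ = r₁×r₂ = (-0.19928,-0.20192,+0.95891); SVD([r₁ r₂ r₃]) → R = UVᵀ:
  R  [+0.90673 +0.37165 -0.19928]
  R  [-0.40911 +0.88986 -0.20192]
  R  [+0.10229 +0.26462 +0.95891]
t = (-0.50928, +0.28780, +1.22584) m
tr R = 2.755508; θ = arccos((tr R − 1)/2) = 0.499642 rad = 28.627°
axis k = ((R−Rᵀ)₃₂, (R−Rᵀ)₁₃, (R−Rᵀ)₂₁) / (2 sinθ) = (+0.486880, -0.314712, -0.814803)
rvec = θ·k = (+0.243266, -0.157244, -0.407110)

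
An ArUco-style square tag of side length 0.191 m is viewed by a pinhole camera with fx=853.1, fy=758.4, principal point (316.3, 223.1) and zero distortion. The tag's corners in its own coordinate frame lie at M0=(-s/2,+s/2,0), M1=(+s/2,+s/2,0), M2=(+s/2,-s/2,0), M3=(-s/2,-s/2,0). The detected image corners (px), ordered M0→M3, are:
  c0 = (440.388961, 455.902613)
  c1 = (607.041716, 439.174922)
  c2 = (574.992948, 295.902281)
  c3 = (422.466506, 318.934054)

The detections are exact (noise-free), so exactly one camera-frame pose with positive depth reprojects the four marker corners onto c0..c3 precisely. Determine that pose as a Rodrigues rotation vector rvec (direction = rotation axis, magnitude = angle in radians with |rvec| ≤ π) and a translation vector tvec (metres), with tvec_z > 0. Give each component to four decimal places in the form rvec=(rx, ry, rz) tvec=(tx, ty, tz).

Intrinsics K: fx=853.1, fy=758.4, cx=316.3, cy=223.1
Marker side s = 0.191 m; corners in marker frame (Z=0):
  M0 = (-0.0955, +0.0955, 0)
  M1 = (+0.0955, +0.0955, 0)
  M2 = (+0.0955, -0.0955, 0)
  M3 = (-0.0955, -0.0955, 0)
Detected image corners:
  c0 = (440.388961, 455.902613) px
  c1 = (607.041716, 439.174922) px
  c2 = (574.992948, 295.902281) px
  c3 = (422.466506, 318.934054) px
Planar DLT: solve 8×8 A·h = b for H (H[2,2]=1):
  H  [+683.38845 -83.55419 +508.47853]
  H  [-216.00376 +575.63324 +374.96628]
  H  [-0.29476 -0.41729 +1.00000]
B = K⁻¹H; ‖b₁‖=0.977171, ‖b₂‖=0.977171; λ = 2/(‖b₁‖+‖b₂‖) = 1.023362, sign → tz>0 ⇒ λ=+1.023362
r₁ = λ·B[:,0] = (+0.93162,-0.20273,-0.30164); r₂ = λ·B[:,1] = (+0.05810,+0.90236,-0.42704)
r₃ = r₁×r₂ = (+0.35877,+0.38031,+0.85244); SVD([r₁ r₂ r₃]) → R = UVᵀ:
  R  [+0.93162 +0.05810 +0.35877]
  R  [-0.20273 +0.90236 +0.38031]
  R  [-0.30164 -0.42704 +0.85244]
t = (+0.23053, +0.20492, +1.02336) m
tr R = 2.686420; θ = arccos((tr R − 1)/2) = 0.567569 rad = 32.519°
axis k = ((R−Rᵀ)₃₂, (R−Rᵀ)₁₃, (R−Rᵀ)₂₁) / (2 sinθ) = (-0.750905, +0.614236, -0.242600)
rvec = θ·k = (-0.426191, +0.348622, -0.137692)

rvec=(-0.4262, 0.3486, -0.1377) tvec=(0.2305, 0.2049, 1.0234)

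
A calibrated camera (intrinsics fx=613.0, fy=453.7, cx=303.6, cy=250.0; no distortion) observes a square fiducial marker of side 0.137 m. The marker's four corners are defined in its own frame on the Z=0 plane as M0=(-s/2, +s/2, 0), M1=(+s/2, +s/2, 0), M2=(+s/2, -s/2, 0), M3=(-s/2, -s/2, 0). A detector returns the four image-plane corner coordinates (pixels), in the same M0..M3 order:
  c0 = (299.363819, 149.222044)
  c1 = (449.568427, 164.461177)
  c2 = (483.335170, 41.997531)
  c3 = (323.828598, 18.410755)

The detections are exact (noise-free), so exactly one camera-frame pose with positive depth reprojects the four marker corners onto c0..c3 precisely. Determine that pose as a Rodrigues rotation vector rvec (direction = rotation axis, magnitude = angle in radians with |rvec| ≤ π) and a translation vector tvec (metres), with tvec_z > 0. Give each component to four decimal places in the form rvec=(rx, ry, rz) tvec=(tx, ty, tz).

Intrinsics K: fx=613.0, fy=453.7, cx=303.6, cy=250.0
Marker side s = 0.137 m; corners in marker frame (Z=0):
  M0 = (-0.0685, +0.0685, 0)
  M1 = (+0.0685, +0.0685, 0)
  M2 = (+0.0685, -0.0685, 0)
  M3 = (-0.0685, -0.0685, 0)
Detected image corners:
  c0 = (299.363819, 149.222044) px
  c1 = (449.568427, 164.461177) px
  c2 = (483.335170, 41.997531) px
  c3 = (323.828598, 18.410755) px
Planar DLT: solve 8×8 A·h = b for H (H[2,2]=1):
  H  [+1285.65742 -13.46033 +390.64527]
  H  [+178.25557 +971.60199 +96.02023]
  H  [+0.40234 +0.51410 +1.00000]
B = K⁻¹H; ‖b₁‖=1.947766, ‖b₂‖=1.947766; λ = 2/(‖b₁‖+‖b₂‖) = 0.513409, sign → tz>0 ⇒ λ=+0.513409
r₁ = λ·B[:,0] = (+0.97448,+0.08789,+0.20657); r₂ = λ·B[:,1] = (-0.14200,+0.95403,+0.26395)
r₃ = r₁×r₂ = (-0.17387,-0.28654,+0.94216); SVD([r₁ r₂ r₃]) → R = UVᵀ:
  R  [+0.97448 -0.14200 -0.17387]
  R  [+0.08789 +0.95403 -0.28654]
  R  [+0.20657 +0.26395 +0.94216]
t = (+0.07290, -0.17424, +0.51341) m
tr R = 2.870664; θ = arccos((tr R − 1)/2) = 0.361600 rad = 20.718°
axis k = ((R−Rᵀ)₃₂, (R−Rᵀ)₁₃, (R−Rᵀ)₂₁) / (2 sinθ) = (+0.778027, -0.537686, +0.324913)
rvec = θ·k = (+0.281334, -0.194427, +0.117489)

rvec=(0.2813, -0.1944, 0.1175) tvec=(0.0729, -0.1742, 0.5134)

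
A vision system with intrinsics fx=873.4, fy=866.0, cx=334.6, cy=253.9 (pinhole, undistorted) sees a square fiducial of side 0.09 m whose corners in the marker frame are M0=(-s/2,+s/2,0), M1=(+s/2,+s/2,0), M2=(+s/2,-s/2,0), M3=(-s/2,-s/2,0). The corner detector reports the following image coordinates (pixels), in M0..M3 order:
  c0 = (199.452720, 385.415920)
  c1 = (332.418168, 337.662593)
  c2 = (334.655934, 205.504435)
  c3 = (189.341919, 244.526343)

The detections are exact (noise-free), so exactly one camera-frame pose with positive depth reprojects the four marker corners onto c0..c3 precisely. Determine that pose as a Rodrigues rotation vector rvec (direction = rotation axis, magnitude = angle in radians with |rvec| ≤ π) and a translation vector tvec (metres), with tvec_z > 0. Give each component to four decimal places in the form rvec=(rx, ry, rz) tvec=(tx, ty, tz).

Intrinsics K: fx=873.4, fy=866.0, cx=334.6, cy=253.9
Marker side s = 0.09 m; corners in marker frame (Z=0):
  M0 = (-0.0450, +0.0450, 0)
  M1 = (+0.0450, +0.0450, 0)
  M2 = (+0.0450, -0.0450, 0)
  M3 = (-0.0450, -0.0450, 0)
Detected image corners:
  c0 = (199.452720, 385.415920) px
  c1 = (332.418168, 337.662593) px
  c2 = (334.655934, 205.504435) px
  c3 = (189.341919, 244.526343) px
Planar DLT: solve 8×8 A·h = b for H (H[2,2]=1):
  H  [+1810.93521 +293.32601 +267.22920]
  H  [-186.53455 +1795.49781 +295.22748]
  H  [+1.01488 +0.95739 +1.00000]
B = K⁻¹H; ‖b₁‖=2.032504, ‖b₂‖=2.032504; λ = 2/(‖b₁‖+‖b₂‖) = 0.492004, sign → tz>0 ⇒ λ=+0.492004
r₁ = λ·B[:,0] = (+0.82885,-0.25237,+0.49932); r₂ = λ·B[:,1] = (-0.01522,+0.88198,+0.47104)
r₃ = r₁×r₂ = (-0.55927,-0.39802,+0.72718); SVD([r₁ r₂ r₃]) → R = UVᵀ:
  R  [+0.82885 -0.01522 -0.55927]
  R  [-0.25237 +0.88198 -0.39802]
  R  [+0.49932 +0.47104 +0.72718]
t = (-0.03795, +0.02348, +0.49200) m
tr R = 2.438011; θ = arccos((tr R − 1)/2) = 0.768426 rad = 44.028°
axis k = ((R−Rᵀ)₃₂, (R−Rᵀ)₁₃, (R−Rᵀ)₂₁) / (2 sinθ) = (+0.625219, -0.761573, -0.170612)
rvec = θ·k = (+0.480435, -0.585212, -0.131103)

rvec=(0.4804, -0.5852, -0.1311) tvec=(-0.0380, 0.0235, 0.4920)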